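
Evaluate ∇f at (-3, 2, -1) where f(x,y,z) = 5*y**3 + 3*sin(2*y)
(0, 6*cos(4) + 60, 0)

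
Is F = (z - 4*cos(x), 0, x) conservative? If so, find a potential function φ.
Yes, F is conservative. φ = x*z - 4*sin(x)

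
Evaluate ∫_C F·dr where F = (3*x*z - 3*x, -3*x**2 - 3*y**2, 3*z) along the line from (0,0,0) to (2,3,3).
-39/2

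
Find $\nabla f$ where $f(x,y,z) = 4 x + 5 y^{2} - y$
(4, 10*y - 1, 0)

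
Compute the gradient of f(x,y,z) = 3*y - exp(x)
(-exp(x), 3, 0)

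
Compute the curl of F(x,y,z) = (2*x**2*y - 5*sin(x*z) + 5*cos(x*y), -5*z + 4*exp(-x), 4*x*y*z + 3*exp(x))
(4*x*z + 5, -5*x*cos(x*z) - 4*y*z - 3*exp(x), -2*x**2 + 5*x*sin(x*y) - 4*exp(-x))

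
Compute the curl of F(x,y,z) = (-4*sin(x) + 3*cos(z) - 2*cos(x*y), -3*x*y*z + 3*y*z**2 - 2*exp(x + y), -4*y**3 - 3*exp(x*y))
(3*x*y - 3*x*exp(x*y) - 12*y**2 - 6*y*z, 3*y*exp(x*y) - 3*sin(z), -2*x*sin(x*y) - 3*y*z - 2*exp(x + y))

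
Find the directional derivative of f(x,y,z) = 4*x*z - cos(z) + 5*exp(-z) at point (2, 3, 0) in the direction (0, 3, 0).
0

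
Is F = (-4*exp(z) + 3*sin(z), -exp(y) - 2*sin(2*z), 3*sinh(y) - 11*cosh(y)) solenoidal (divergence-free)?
No, ∇·F = -exp(y)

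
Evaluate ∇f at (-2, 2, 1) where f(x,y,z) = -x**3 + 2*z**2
(-12, 0, 4)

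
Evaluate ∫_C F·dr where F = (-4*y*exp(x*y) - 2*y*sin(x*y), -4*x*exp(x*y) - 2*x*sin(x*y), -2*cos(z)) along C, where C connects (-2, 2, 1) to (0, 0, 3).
2*(2 + (-1 - sin(3) - cos(4) + sin(1))*exp(4))*exp(-4)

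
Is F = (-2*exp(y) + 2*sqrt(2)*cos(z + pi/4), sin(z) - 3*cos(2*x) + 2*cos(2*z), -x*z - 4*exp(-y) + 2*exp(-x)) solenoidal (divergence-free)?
No, ∇·F = -x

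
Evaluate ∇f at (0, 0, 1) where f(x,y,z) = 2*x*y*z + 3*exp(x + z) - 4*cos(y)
(3*E, 0, 3*E)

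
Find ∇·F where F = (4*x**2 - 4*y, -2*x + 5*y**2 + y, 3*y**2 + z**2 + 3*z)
8*x + 10*y + 2*z + 4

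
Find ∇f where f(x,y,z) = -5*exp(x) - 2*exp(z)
(-5*exp(x), 0, -2*exp(z))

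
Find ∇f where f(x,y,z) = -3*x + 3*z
(-3, 0, 3)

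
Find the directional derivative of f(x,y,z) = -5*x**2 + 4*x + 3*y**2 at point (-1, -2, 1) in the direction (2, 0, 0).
14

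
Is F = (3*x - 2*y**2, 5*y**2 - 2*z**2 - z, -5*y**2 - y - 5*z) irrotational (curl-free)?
No, ∇×F = (-10*y + 4*z, 0, 4*y)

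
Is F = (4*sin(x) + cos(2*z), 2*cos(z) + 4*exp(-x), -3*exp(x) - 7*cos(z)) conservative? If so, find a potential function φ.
No, ∇×F = (2*sin(z), 3*exp(x) - 2*sin(2*z), -4*exp(-x)) ≠ 0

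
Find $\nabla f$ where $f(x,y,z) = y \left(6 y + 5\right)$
(0, 12*y + 5, 0)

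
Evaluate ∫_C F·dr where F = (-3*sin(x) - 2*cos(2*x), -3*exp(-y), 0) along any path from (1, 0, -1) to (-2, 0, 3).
-3*cos(1) + 3*cos(2) + sin(4) + sin(2)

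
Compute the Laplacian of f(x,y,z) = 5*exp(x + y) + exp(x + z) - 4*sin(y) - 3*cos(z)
10*exp(x + y) + 2*exp(x + z) + 4*sin(y) + 3*cos(z)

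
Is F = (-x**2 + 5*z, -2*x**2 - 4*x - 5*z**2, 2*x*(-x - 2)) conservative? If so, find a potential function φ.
No, ∇×F = (10*z, 4*x + 9, -4*x - 4) ≠ 0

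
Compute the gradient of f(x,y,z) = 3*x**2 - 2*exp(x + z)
(6*x - 2*exp(x + z), 0, -2*exp(x + z))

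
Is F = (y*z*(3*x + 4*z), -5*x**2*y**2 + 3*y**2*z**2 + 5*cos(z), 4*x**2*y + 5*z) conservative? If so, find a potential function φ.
No, ∇×F = (4*x**2 - 6*y**2*z + 5*sin(z), y*(-5*x + 8*z), -10*x*y**2 - z*(3*x + 4*z)) ≠ 0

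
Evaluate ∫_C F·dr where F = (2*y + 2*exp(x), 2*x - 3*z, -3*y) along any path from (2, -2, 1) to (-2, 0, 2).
2 - 4*sinh(2)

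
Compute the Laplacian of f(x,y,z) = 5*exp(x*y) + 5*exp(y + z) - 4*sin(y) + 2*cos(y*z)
5*x**2*exp(x*y) + 5*y**2*exp(x*y) - 2*y**2*cos(y*z) - 2*z**2*cos(y*z) + 10*exp(y + z) + 4*sin(y)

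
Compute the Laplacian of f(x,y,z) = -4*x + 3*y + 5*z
0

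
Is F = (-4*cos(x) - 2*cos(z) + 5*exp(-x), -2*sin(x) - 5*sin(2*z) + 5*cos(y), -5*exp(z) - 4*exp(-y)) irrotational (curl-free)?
No, ∇×F = (10*cos(2*z) + 4*exp(-y), 2*sin(z), -2*cos(x))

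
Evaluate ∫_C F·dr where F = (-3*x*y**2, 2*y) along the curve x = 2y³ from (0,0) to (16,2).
-1148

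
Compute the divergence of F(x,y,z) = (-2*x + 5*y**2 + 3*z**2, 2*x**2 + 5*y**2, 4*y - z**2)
10*y - 2*z - 2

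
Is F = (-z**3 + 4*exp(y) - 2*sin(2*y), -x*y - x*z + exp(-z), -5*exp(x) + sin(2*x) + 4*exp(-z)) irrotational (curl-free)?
No, ∇×F = (x + exp(-z), -3*z**2 + 5*exp(x) - 2*cos(2*x), -y - z - 4*exp(y) + 4*cos(2*y))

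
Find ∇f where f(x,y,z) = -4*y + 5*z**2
(0, -4, 10*z)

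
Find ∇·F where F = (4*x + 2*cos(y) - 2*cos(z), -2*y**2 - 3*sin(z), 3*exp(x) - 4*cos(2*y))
4 - 4*y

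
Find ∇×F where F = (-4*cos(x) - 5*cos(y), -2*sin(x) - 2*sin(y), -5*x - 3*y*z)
(-3*z, 5, -5*sin(y) - 2*cos(x))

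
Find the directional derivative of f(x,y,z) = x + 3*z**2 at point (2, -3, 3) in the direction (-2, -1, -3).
-4*sqrt(14)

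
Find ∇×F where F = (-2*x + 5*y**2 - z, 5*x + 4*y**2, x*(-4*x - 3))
(0, 8*x + 2, 5 - 10*y)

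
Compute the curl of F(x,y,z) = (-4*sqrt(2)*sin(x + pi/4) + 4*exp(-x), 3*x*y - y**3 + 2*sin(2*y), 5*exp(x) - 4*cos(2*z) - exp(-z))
(0, -5*exp(x), 3*y)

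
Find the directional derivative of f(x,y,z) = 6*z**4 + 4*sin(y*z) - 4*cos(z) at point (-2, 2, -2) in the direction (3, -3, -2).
4*sqrt(22)*(cos(4) + sin(2) + 48)/11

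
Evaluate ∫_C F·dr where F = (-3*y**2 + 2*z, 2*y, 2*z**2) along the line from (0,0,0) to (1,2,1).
5/3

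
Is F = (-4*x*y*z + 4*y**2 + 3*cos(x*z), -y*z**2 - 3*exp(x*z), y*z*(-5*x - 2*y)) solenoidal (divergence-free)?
No, ∇·F = -5*x*y - 2*y**2 - 4*y*z - z**2 - 3*z*sin(x*z)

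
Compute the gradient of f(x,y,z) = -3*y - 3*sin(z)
(0, -3, -3*cos(z))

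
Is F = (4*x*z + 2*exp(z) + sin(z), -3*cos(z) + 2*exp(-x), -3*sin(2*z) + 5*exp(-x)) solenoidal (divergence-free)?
No, ∇·F = 4*z - 6*cos(2*z)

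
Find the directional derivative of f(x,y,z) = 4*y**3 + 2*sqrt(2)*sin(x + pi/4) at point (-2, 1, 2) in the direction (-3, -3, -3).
-4*sqrt(3) - 2*sqrt(6)*sin(pi/4 + 2)/3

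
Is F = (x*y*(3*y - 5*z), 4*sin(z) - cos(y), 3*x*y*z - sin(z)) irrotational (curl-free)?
No, ∇×F = (3*x*z - 4*cos(z), y*(-5*x - 3*z), x*(-6*y + 5*z))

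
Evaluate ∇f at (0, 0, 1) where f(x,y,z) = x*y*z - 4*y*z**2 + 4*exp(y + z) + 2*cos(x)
(0, -4 + 4*E, 4*E)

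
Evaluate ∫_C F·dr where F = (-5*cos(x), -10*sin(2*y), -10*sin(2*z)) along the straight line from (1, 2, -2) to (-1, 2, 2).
10*sin(1)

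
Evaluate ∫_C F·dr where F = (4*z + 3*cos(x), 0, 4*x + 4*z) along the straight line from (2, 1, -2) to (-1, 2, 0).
-3*sin(2) - 3*sin(1) + 8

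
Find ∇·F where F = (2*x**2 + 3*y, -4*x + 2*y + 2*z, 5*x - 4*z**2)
4*x - 8*z + 2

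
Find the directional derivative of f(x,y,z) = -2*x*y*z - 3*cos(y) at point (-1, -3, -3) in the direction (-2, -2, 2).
sqrt(3)*(sin(3) + 6)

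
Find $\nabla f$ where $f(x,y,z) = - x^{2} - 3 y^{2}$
(-2*x, -6*y, 0)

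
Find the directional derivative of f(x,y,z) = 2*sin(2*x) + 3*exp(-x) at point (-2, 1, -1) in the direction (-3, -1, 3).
3*sqrt(19)*(-4*cos(4) + 3*exp(2))/19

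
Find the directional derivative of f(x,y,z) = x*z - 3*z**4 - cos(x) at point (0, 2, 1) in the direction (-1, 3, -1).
sqrt(11)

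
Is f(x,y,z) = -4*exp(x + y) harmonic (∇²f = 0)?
No, ∇²f = -8*exp(x + y)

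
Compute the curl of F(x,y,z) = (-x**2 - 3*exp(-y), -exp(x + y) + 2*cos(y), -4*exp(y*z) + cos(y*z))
(-z*(4*exp(y*z) + sin(y*z)), 0, (-exp(x + 2*y) - 3)*exp(-y))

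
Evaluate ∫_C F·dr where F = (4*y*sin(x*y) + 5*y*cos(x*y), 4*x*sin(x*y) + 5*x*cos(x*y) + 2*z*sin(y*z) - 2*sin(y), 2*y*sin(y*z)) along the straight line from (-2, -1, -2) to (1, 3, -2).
-5*sin(2) + 6*cos(2) - 2*cos(6) - 2*cos(1) + 5*sin(3) - 2*cos(3)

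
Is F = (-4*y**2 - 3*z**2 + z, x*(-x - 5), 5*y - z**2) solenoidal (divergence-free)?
No, ∇·F = -2*z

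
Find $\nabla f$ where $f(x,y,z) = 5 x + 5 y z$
(5, 5*z, 5*y)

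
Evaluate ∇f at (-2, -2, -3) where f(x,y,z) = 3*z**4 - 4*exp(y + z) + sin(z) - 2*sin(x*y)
(4*cos(4), 4*cos(4) - 4*exp(-5), -324 + cos(3) - 4*exp(-5))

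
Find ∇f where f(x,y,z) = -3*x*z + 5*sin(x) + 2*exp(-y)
(-3*z + 5*cos(x), -2*exp(-y), -3*x)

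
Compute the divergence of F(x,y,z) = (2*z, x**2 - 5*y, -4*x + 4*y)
-5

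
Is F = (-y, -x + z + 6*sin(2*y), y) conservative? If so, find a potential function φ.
Yes, F is conservative. φ = -x*y + y*z - 3*cos(2*y)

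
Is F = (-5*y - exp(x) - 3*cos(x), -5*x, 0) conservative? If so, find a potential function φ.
Yes, F is conservative. φ = -5*x*y - exp(x) - 3*sin(x)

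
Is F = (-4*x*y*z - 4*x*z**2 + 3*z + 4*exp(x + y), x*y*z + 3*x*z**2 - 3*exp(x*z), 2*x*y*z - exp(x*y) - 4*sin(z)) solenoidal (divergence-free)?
No, ∇·F = 2*x*y + x*z - 4*y*z - 4*z**2 + 4*exp(x + y) - 4*cos(z)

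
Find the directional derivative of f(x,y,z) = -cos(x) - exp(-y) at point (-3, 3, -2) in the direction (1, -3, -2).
-sqrt(14)*(exp(3)*sin(3) + 3)*exp(-3)/14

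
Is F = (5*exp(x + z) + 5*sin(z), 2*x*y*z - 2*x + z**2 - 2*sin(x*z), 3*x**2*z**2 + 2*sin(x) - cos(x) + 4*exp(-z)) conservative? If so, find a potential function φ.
No, ∇×F = (-2*x*y + 2*x*cos(x*z) - 2*z, -6*x*z**2 + 5*exp(x + z) - sin(x) - 2*cos(x) + 5*cos(z), 2*y*z - 2*z*cos(x*z) - 2) ≠ 0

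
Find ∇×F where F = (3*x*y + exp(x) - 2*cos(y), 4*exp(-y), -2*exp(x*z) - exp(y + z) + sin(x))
(-exp(y + z), 2*z*exp(x*z) - cos(x), -3*x - 2*sin(y))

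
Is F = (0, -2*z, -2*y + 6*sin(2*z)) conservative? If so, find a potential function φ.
Yes, F is conservative. φ = -2*y*z - 3*cos(2*z)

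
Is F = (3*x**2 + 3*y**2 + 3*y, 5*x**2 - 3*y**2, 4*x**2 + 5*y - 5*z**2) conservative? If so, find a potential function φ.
No, ∇×F = (5, -8*x, 10*x - 6*y - 3) ≠ 0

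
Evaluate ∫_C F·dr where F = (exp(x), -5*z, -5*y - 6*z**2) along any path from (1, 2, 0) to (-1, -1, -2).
6 - 2*sinh(1)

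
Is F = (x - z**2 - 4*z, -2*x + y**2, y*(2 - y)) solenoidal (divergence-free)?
No, ∇·F = 2*y + 1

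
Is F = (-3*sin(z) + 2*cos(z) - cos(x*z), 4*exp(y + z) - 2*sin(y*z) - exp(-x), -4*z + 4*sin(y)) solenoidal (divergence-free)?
No, ∇·F = z*sin(x*z) - 2*z*cos(y*z) + 4*exp(y + z) - 4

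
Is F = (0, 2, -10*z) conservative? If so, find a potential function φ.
Yes, F is conservative. φ = 2*y - 5*z**2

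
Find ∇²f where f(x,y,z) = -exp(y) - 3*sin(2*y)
-exp(y) + 12*sin(2*y)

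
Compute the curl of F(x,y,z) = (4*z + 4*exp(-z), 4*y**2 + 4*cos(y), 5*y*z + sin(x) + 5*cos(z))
(5*z, -cos(x) + 4 - 4*exp(-z), 0)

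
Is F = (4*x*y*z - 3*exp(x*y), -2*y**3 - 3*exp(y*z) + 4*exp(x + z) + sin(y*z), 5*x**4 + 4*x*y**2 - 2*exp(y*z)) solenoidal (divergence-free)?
No, ∇·F = -6*y**2 + 4*y*z - 3*y*exp(x*y) - 2*y*exp(y*z) - 3*z*exp(y*z) + z*cos(y*z)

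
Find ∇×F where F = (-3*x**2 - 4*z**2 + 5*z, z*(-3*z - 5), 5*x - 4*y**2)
(-8*y + 6*z + 5, -8*z, 0)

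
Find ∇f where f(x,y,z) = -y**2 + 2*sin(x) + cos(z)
(2*cos(x), -2*y, -sin(z))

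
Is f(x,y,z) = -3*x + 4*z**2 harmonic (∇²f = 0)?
No, ∇²f = 8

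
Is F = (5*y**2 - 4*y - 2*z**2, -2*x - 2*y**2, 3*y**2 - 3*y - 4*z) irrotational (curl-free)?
No, ∇×F = (6*y - 3, -4*z, 2 - 10*y)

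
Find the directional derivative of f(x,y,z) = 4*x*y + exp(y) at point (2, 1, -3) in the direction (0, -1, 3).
sqrt(10)*(-8 - E)/10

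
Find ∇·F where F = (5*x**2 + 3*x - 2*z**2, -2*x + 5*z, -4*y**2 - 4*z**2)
10*x - 8*z + 3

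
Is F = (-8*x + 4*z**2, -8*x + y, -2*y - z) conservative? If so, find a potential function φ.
No, ∇×F = (-2, 8*z, -8) ≠ 0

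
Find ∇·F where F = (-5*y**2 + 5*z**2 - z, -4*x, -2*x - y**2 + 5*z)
5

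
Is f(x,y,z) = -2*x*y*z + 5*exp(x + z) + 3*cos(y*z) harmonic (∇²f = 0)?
No, ∇²f = -3*y**2*cos(y*z) - 3*z**2*cos(y*z) + 10*exp(x + z)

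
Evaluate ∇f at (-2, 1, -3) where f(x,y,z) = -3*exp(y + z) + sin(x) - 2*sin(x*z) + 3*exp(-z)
(cos(2) + 6*cos(6), -3*exp(-2), -3*exp(3) - 3*exp(-2) + 4*cos(6))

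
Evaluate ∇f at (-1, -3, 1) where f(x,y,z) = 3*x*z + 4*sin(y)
(3, 4*cos(3), -3)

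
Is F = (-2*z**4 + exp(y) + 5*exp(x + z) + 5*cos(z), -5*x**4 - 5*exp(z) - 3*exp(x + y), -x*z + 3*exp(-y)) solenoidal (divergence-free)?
No, ∇·F = -x - 3*exp(x + y) + 5*exp(x + z)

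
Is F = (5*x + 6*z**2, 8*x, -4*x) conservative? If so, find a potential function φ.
No, ∇×F = (0, 12*z + 4, 8) ≠ 0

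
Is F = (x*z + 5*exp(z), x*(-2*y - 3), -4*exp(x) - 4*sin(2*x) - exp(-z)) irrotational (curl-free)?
No, ∇×F = (0, x + 4*exp(x) + 5*exp(z) + 8*cos(2*x), -2*y - 3)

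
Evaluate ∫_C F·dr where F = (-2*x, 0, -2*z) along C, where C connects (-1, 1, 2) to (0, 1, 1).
4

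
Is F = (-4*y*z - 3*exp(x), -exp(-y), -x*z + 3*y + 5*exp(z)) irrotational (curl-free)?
No, ∇×F = (3, -4*y + z, 4*z)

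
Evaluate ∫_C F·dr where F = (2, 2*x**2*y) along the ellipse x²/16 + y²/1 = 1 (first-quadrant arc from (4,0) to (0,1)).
0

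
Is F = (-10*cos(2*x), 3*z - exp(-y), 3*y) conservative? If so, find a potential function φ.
Yes, F is conservative. φ = 3*y*z - 5*sin(2*x) + exp(-y)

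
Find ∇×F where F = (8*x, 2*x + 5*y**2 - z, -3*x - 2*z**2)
(1, 3, 2)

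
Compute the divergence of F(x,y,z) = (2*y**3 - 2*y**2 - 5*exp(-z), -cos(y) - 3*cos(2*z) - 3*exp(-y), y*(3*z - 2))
3*y + sin(y) + 3*exp(-y)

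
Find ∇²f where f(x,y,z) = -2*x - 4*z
0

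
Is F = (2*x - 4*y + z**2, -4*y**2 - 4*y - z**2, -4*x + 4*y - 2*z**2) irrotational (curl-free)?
No, ∇×F = (2*z + 4, 2*z + 4, 4)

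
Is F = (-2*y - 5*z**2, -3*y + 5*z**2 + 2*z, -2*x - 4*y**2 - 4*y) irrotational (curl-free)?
No, ∇×F = (-8*y - 10*z - 6, 2 - 10*z, 2)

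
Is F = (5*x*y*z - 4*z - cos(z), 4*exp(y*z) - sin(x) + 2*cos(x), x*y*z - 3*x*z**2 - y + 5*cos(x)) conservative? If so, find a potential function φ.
No, ∇×F = (x*z - 4*y*exp(y*z) - 1, 5*x*y - y*z + 3*z**2 + 5*sin(x) + sin(z) - 4, -5*x*z - 2*sin(x) - cos(x)) ≠ 0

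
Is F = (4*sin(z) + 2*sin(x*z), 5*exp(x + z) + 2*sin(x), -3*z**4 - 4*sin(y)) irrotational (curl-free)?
No, ∇×F = (-5*exp(x + z) - 4*cos(y), 2*x*cos(x*z) + 4*cos(z), 5*exp(x + z) + 2*cos(x))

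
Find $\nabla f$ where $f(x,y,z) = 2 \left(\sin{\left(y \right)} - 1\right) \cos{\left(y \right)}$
(0, 2*sin(y) + 2*cos(2*y), 0)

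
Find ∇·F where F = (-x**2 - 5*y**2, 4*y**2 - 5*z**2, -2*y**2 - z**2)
-2*x + 8*y - 2*z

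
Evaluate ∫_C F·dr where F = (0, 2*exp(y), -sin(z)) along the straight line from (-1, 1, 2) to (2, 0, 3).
-2*E + cos(3) - cos(2) + 2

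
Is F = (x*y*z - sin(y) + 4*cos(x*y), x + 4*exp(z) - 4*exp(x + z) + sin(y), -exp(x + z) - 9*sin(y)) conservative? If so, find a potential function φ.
No, ∇×F = (-4*exp(z) + 4*exp(x + z) - 9*cos(y), x*y + exp(x + z), -x*z + 4*x*sin(x*y) - 4*exp(x + z) + cos(y) + 1) ≠ 0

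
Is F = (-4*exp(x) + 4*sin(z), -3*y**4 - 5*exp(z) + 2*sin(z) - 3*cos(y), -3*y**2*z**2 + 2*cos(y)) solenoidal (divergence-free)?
No, ∇·F = -12*y**3 - 6*y**2*z - 4*exp(x) + 3*sin(y)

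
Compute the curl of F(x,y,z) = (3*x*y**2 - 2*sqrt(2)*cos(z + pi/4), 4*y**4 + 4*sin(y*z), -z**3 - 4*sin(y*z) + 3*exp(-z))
(-4*(y + z)*cos(y*z), 2*sqrt(2)*sin(z + pi/4), -6*x*y)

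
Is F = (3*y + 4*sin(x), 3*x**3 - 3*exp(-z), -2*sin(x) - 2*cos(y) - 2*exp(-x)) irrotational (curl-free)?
No, ∇×F = (2*sin(y) - 3*exp(-z), 2*cos(x) - 2*exp(-x), 9*x**2 - 3)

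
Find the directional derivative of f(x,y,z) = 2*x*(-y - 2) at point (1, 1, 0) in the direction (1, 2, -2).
-10/3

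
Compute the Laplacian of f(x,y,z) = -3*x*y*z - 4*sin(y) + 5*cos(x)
4*sin(y) - 5*cos(x)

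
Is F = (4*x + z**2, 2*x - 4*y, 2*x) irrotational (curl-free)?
No, ∇×F = (0, 2*z - 2, 2)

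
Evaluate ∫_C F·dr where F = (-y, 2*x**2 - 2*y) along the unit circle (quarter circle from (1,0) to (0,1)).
1/3 + pi/4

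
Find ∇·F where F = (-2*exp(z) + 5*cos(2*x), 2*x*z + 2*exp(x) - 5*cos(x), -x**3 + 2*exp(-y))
-10*sin(2*x)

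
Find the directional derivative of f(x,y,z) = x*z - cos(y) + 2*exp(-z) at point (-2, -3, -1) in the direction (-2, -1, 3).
sqrt(14)*(-6*E - 4 + sin(3))/14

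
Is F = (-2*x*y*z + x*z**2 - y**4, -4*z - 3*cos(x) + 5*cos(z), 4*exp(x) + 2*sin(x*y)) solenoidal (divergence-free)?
No, ∇·F = z*(-2*y + z)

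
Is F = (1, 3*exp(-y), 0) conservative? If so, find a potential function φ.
Yes, F is conservative. φ = x - 3*exp(-y)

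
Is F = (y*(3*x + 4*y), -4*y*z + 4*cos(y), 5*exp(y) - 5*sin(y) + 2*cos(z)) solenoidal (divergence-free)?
No, ∇·F = 3*y - 4*z - 4*sin(y) - 2*sin(z)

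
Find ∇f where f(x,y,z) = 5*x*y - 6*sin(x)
(5*y - 6*cos(x), 5*x, 0)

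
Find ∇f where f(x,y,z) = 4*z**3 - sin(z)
(0, 0, 12*z**2 - cos(z))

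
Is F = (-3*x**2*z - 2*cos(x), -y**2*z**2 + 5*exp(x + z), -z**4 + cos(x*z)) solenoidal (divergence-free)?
No, ∇·F = -6*x*z - x*sin(x*z) - 2*y*z**2 - 4*z**3 + 2*sin(x)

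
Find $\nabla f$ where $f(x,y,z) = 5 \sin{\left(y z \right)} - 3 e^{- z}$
(0, 5*z*cos(y*z), 5*y*cos(y*z) + 3*exp(-z))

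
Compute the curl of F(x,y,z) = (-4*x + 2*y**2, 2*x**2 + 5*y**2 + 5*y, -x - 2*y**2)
(-4*y, 1, 4*x - 4*y)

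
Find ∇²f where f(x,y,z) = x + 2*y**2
4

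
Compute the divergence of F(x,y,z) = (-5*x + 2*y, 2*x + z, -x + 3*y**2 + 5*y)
-5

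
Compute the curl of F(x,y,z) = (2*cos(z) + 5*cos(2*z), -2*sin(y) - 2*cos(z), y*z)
(z - 2*sin(z), -2*(10*cos(z) + 1)*sin(z), 0)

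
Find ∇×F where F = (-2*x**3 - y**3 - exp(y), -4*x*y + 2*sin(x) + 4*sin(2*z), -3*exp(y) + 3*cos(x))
(-3*exp(y) - 8*cos(2*z), 3*sin(x), 3*y**2 - 4*y + exp(y) + 2*cos(x))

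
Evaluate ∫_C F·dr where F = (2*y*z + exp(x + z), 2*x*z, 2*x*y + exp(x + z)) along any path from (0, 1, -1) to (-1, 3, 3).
-18 - exp(-1) + exp(2)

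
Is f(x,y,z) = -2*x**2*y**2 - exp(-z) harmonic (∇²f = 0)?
No, ∇²f = -4*x**2 - 4*y**2 - exp(-z)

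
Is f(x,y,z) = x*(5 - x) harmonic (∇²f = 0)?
No, ∇²f = -2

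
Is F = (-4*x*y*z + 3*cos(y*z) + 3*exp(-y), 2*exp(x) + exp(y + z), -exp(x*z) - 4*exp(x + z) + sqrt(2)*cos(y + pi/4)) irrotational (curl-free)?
No, ∇×F = (-exp(y + z) - sqrt(2)*sin(y + pi/4), -4*x*y - 3*y*sin(y*z) + z*exp(x*z) + 4*exp(x + z), 4*x*z + 3*z*sin(y*z) + 2*exp(x) + 3*exp(-y))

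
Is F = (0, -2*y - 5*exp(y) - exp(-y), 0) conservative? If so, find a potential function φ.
Yes, F is conservative. φ = -y**2 - 5*exp(y) + exp(-y)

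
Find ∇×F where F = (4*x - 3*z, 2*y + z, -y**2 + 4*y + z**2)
(3 - 2*y, -3, 0)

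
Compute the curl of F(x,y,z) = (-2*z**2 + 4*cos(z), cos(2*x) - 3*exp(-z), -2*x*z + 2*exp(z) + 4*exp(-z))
(-3*exp(-z), -2*z - 4*sin(z), -2*sin(2*x))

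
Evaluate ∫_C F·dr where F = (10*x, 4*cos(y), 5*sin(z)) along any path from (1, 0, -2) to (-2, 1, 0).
5*cos(2) + 4*sin(1) + 10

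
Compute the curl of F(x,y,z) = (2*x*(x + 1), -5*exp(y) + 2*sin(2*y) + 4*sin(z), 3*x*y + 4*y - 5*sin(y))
(3*x - 5*cos(y) - 4*cos(z) + 4, -3*y, 0)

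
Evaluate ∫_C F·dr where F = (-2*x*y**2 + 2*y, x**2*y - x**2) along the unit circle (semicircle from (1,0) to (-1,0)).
-pi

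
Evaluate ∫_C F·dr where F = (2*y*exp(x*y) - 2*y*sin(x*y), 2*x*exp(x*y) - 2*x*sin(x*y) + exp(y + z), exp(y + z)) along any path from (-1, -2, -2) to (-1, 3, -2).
-2*exp(2) + 2*cos(3) - exp(-4) + 2*exp(-3) - 2*cos(2) + E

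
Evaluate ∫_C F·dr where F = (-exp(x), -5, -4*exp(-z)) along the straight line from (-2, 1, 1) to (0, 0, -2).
-4*exp(-1) + exp(-2) + 4 + 4*exp(2)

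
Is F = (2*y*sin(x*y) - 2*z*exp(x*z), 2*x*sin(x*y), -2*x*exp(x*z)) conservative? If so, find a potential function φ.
Yes, F is conservative. φ = -2*exp(x*z) - 2*cos(x*y)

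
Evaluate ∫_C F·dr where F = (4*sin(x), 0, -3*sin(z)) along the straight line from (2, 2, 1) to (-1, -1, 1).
-4*cos(1) + 4*cos(2)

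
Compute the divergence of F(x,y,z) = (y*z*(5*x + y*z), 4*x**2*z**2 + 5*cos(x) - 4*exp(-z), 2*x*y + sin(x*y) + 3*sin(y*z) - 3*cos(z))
5*y*z + 3*y*cos(y*z) + 3*sin(z)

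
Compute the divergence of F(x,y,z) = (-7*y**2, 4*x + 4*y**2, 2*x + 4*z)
8*y + 4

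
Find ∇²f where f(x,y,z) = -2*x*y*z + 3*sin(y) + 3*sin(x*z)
-3*x**2*sin(x*z) - 3*z**2*sin(x*z) - 3*sin(y)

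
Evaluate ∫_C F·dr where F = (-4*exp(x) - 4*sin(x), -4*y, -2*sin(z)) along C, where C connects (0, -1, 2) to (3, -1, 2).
-4*exp(3) + 4*cos(3)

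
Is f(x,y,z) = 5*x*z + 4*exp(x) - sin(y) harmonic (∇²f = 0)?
No, ∇²f = 4*exp(x) + sin(y)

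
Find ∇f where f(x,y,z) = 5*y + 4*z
(0, 5, 4)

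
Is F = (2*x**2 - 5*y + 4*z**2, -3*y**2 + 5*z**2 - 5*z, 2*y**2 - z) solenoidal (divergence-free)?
No, ∇·F = 4*x - 6*y - 1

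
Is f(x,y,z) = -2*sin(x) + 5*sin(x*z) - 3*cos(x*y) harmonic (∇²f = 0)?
No, ∇²f = -5*x**2*sin(x*z) + 3*x**2*cos(x*y) + 3*y**2*cos(x*y) - 5*z**2*sin(x*z) + 2*sin(x)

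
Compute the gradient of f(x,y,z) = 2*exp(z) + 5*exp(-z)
(0, 0, 2*exp(z) - 5*exp(-z))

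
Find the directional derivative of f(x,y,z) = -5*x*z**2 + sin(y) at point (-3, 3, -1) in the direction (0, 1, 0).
cos(3)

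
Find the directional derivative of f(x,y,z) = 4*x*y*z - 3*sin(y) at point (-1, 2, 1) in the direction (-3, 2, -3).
-sqrt(22)*(3*cos(2) + 4)/11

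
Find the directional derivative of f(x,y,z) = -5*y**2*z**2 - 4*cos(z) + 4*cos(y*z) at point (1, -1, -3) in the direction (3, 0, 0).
0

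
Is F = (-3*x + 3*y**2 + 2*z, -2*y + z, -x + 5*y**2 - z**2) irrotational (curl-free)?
No, ∇×F = (10*y - 1, 3, -6*y)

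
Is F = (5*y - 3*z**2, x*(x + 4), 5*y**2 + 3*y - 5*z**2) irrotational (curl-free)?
No, ∇×F = (10*y + 3, -6*z, 2*x - 1)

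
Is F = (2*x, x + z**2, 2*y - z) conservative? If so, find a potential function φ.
No, ∇×F = (2 - 2*z, 0, 1) ≠ 0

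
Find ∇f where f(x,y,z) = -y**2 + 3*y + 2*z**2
(0, 3 - 2*y, 4*z)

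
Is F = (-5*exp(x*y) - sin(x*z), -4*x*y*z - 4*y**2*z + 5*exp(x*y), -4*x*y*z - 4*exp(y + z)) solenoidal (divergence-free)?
No, ∇·F = -4*x*y - 4*x*z + 5*x*exp(x*y) - 8*y*z - 5*y*exp(x*y) - z*cos(x*z) - 4*exp(y + z)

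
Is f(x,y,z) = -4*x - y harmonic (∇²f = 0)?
Yes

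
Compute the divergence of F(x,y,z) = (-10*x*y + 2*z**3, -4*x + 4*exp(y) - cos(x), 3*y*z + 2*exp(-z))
-7*y + 4*exp(y) - 2*exp(-z)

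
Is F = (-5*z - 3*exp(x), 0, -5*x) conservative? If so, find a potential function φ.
Yes, F is conservative. φ = -5*x*z - 3*exp(x)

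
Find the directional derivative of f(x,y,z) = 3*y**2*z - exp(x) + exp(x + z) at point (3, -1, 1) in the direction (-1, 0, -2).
sqrt(5)*(-3*exp(4) - 6 + exp(3))/5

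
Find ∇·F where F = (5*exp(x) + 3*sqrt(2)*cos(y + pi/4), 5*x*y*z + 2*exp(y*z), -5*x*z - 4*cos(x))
5*x*z - 5*x + 2*z*exp(y*z) + 5*exp(x)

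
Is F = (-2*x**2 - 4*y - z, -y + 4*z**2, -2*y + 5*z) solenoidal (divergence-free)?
No, ∇·F = 4 - 4*x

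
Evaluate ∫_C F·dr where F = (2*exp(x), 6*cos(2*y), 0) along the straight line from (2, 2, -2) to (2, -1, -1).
-3*sin(2) - 3*sin(4)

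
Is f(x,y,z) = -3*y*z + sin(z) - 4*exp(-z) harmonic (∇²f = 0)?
No, ∇²f = -sin(z) - 4*exp(-z)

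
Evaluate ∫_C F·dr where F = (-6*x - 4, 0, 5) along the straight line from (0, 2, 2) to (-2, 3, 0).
-14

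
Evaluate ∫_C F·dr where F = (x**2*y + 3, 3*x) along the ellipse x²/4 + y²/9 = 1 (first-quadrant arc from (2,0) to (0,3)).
-6 + 3*pi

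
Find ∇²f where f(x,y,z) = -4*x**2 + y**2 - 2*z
-6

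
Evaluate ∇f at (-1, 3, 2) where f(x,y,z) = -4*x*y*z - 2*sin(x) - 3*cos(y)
(-24 - 2*cos(1), 3*sin(3) + 8, 12)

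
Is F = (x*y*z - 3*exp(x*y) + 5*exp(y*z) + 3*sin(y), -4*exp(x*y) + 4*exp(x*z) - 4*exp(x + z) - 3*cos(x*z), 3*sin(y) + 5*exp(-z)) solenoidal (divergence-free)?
No, ∇·F = -4*x*exp(x*y) + y*z - 3*y*exp(x*y) - 5*exp(-z)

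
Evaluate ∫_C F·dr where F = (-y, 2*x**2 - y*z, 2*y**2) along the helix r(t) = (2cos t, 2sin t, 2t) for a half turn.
12*pi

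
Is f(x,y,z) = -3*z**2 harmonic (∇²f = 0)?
No, ∇²f = -6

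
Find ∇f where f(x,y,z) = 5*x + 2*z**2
(5, 0, 4*z)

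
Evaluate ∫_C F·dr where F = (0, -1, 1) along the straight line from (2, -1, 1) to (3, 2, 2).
-2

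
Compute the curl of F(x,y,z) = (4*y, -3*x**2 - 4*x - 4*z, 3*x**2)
(4, -6*x, -6*x - 8)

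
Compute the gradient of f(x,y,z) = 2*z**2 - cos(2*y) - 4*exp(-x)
(4*exp(-x), 2*sin(2*y), 4*z)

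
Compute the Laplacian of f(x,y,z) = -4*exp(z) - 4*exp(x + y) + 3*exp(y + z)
-4*exp(z) - 8*exp(x + y) + 6*exp(y + z)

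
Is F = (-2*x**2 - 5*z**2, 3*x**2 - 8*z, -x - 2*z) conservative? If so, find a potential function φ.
No, ∇×F = (8, 1 - 10*z, 6*x) ≠ 0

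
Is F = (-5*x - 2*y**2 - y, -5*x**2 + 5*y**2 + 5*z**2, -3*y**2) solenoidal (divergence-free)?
No, ∇·F = 10*y - 5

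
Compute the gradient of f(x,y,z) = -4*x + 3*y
(-4, 3, 0)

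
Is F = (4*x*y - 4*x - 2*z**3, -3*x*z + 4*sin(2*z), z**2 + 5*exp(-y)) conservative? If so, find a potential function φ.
No, ∇×F = (3*x - 8*cos(2*z) - 5*exp(-y), -6*z**2, -4*x - 3*z) ≠ 0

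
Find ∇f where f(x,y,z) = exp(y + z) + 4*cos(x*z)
(-4*z*sin(x*z), exp(y + z), -4*x*sin(x*z) + exp(y + z))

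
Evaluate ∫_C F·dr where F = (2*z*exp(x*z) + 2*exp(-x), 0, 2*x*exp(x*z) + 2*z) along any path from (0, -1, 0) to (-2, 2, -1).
1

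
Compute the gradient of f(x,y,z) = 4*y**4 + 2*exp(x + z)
(2*exp(x + z), 16*y**3, 2*exp(x + z))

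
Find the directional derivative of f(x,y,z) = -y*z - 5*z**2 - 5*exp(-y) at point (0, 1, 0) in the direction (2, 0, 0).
0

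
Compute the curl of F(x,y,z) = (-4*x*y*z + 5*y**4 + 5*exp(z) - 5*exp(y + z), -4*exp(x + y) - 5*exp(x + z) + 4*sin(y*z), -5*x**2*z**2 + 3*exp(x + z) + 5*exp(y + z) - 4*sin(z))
(-4*y*cos(y*z) + 5*exp(x + z) + 5*exp(y + z), -4*x*y + 10*x*z**2 + 5*exp(z) - 3*exp(x + z) - 5*exp(y + z), 4*x*z - 20*y**3 - 4*exp(x + y) - 5*exp(x + z) + 5*exp(y + z))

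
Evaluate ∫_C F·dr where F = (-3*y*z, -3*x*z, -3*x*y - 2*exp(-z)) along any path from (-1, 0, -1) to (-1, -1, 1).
-4*sinh(1) - 3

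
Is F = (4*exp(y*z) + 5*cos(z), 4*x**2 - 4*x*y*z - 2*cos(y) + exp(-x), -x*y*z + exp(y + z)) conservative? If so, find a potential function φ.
No, ∇×F = (4*x*y - x*z + exp(y + z), y*z + 4*y*exp(y*z) - 5*sin(z), 8*x - 4*y*z - 4*z*exp(y*z) - exp(-x)) ≠ 0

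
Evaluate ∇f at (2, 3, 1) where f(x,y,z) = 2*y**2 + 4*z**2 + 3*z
(0, 12, 11)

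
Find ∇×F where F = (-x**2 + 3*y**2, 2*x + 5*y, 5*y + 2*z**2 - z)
(5, 0, 2 - 6*y)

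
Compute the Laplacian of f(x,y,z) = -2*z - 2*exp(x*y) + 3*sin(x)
-2*x**2*exp(x*y) - 2*y**2*exp(x*y) - 3*sin(x)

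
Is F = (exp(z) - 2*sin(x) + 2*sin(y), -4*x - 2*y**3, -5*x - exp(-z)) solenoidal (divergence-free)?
No, ∇·F = -6*y**2 - 2*cos(x) + exp(-z)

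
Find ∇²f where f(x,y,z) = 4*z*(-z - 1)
-8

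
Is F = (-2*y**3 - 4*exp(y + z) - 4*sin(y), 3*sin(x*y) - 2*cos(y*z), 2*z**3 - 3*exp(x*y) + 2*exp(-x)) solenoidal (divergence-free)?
No, ∇·F = 3*x*cos(x*y) + 6*z**2 + 2*z*sin(y*z)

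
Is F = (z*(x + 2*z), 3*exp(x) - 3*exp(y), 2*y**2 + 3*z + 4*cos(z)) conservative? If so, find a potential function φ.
No, ∇×F = (4*y, x + 4*z, 3*exp(x)) ≠ 0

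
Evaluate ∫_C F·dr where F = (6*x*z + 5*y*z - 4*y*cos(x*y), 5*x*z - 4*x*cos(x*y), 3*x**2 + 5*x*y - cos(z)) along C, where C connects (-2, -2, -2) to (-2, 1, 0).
4*sin(4) + 3*sin(2) + 64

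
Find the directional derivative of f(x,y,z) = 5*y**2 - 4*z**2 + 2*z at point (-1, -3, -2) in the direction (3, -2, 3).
57*sqrt(22)/11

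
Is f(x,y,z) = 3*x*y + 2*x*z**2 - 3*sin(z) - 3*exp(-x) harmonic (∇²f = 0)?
No, ∇²f = 4*x + 3*sin(z) - 3*exp(-x)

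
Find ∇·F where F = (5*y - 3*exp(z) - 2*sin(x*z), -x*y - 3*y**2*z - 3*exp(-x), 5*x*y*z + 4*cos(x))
5*x*y - x - 6*y*z - 2*z*cos(x*z)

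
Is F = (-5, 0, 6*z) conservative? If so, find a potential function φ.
Yes, F is conservative. φ = -5*x + 3*z**2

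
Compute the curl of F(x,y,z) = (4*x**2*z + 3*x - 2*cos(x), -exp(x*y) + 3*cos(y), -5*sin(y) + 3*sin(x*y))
(3*x*cos(x*y) - 5*cos(y), 4*x**2 - 3*y*cos(x*y), -y*exp(x*y))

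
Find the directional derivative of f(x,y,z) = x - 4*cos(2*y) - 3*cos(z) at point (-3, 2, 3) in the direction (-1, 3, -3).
sqrt(19)*(24*sin(4) - 9*sin(3) - 1)/19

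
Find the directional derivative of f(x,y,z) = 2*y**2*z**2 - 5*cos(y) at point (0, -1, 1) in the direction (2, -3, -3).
15*sqrt(22)*sin(1)/22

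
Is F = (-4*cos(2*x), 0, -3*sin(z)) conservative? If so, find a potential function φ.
Yes, F is conservative. φ = -2*sin(2*x) + 3*cos(z)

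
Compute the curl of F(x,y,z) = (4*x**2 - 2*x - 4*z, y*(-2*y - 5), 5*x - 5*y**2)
(-10*y, -9, 0)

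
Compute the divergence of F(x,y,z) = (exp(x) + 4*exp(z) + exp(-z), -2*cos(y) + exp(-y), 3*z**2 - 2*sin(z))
6*z + exp(x) + 2*sin(y) - 2*cos(z) - exp(-y)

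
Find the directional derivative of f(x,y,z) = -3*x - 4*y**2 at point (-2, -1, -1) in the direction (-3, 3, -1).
33*sqrt(19)/19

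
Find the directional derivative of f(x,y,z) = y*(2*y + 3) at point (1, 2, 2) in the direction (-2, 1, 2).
11/3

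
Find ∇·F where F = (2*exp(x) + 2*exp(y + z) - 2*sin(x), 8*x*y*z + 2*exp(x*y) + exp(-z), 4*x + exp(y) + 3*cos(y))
8*x*z + 2*x*exp(x*y) + 2*exp(x) - 2*cos(x)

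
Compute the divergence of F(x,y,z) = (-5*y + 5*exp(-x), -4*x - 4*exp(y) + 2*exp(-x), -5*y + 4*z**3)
12*z**2 - 4*exp(y) - 5*exp(-x)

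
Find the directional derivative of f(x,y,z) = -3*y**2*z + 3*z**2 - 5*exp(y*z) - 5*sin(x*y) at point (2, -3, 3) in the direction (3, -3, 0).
sqrt(2)*(-54*exp(9) + 15 + 25*exp(9)*cos(6))*exp(-9)/2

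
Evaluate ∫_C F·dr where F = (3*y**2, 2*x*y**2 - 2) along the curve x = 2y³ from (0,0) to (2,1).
34/15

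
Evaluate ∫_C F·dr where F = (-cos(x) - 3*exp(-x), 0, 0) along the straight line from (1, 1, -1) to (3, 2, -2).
-3*exp(-1) - sin(3) + 3*exp(-3) + sin(1)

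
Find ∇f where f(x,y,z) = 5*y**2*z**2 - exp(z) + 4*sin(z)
(0, 10*y*z**2, 10*y**2*z - exp(z) + 4*cos(z))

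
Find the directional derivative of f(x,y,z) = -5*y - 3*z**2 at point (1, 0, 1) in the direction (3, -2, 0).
10*sqrt(13)/13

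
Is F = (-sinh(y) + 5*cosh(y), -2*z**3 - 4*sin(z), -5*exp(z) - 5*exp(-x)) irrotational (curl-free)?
No, ∇×F = (6*z**2 + 4*cos(z), -5*exp(-x), -5*sinh(y) + cosh(y))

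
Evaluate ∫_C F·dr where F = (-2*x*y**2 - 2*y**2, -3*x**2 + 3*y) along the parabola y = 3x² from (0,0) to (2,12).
-816/5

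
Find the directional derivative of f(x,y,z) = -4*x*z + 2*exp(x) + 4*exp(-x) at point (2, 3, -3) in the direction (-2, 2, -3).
4*sqrt(17)*(2 - exp(4))*exp(-2)/17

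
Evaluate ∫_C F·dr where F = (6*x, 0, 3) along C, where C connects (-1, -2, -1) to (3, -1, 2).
33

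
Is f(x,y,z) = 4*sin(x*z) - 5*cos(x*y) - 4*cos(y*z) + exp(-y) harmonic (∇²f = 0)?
No, ∇²f = -4*x**2*sin(x*z) + 5*x**2*cos(x*y) + 5*y**2*cos(x*y) + 4*y**2*cos(y*z) - 4*z**2*sin(x*z) + 4*z**2*cos(y*z) + exp(-y)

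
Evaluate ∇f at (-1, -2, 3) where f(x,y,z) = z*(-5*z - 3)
(0, 0, -33)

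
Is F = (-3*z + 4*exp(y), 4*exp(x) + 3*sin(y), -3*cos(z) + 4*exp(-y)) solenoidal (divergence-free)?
No, ∇·F = 3*sin(z) + 3*cos(y)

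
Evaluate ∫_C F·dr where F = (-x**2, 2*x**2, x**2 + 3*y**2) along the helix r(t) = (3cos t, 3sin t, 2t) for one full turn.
72*pi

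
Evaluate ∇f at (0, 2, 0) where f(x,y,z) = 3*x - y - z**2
(3, -1, 0)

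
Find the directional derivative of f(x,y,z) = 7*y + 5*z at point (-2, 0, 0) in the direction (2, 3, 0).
21*sqrt(13)/13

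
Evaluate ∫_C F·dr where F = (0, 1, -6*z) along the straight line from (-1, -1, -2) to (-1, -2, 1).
8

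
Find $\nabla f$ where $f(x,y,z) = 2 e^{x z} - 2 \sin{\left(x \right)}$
(2*z*exp(x*z) - 2*cos(x), 0, 2*x*exp(x*z))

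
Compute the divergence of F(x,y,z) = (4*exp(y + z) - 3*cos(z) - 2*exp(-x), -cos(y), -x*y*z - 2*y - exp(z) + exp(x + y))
-x*y - exp(z) + sin(y) + 2*exp(-x)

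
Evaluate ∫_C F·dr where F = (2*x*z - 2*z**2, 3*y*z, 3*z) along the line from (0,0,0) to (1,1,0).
0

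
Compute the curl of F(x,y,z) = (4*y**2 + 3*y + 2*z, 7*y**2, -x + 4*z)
(0, 3, -8*y - 3)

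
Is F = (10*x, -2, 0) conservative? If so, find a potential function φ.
Yes, F is conservative. φ = 5*x**2 - 2*y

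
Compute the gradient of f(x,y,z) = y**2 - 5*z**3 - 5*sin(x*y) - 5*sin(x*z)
(-5*y*cos(x*y) - 5*z*cos(x*z), -5*x*cos(x*y) + 2*y, -5*x*cos(x*z) - 15*z**2)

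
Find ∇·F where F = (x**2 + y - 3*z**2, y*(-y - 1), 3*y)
2*x - 2*y - 1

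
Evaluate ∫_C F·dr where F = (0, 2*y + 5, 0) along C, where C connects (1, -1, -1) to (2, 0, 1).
4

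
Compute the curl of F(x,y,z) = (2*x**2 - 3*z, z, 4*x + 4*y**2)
(8*y - 1, -7, 0)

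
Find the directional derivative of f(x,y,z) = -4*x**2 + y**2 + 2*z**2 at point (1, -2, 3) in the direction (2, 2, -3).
-60*sqrt(17)/17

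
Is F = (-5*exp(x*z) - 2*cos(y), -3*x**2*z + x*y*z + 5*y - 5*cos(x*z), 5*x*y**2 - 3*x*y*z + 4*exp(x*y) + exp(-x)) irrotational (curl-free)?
No, ∇×F = (x*(3*x + 9*y - 3*z + 4*exp(x*y) - 5*sin(x*z)), -5*x*exp(x*z) - 5*y**2 + 3*y*z - 4*y*exp(x*y) + exp(-x), -6*x*z + y*z + 5*z*sin(x*z) - 2*sin(y))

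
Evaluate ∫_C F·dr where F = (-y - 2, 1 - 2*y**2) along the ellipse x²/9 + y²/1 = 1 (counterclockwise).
3*pi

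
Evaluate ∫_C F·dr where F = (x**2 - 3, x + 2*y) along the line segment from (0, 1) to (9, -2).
411/2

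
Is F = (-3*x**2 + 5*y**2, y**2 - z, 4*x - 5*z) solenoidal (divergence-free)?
No, ∇·F = -6*x + 2*y - 5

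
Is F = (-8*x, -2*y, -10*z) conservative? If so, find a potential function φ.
Yes, F is conservative. φ = -4*x**2 - y**2 - 5*z**2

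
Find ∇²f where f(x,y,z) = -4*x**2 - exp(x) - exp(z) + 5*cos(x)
-exp(x) - exp(z) - 5*cos(x) - 8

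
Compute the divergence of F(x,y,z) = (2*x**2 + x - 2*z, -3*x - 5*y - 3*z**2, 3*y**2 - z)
4*x - 5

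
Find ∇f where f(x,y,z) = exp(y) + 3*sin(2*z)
(0, exp(y), 6*cos(2*z))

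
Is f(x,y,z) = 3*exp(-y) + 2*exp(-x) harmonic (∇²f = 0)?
No, ∇²f = 3*exp(-y) + 2*exp(-x)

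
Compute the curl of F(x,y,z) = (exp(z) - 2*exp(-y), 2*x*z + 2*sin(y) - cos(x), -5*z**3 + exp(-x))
(-2*x, exp(z) + exp(-x), 2*z + sin(x) - 2*exp(-y))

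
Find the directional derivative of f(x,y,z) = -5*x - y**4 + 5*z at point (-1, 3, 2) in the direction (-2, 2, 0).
-103*sqrt(2)/2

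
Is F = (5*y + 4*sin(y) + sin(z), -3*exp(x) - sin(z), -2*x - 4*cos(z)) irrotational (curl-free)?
No, ∇×F = (cos(z), cos(z) + 2, -3*exp(x) - 4*cos(y) - 5)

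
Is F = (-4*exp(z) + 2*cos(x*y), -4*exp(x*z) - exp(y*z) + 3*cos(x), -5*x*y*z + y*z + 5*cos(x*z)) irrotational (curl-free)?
No, ∇×F = (-5*x*z + 4*x*exp(x*z) + y*exp(y*z) + z, 5*y*z + 5*z*sin(x*z) - 4*exp(z), 2*x*sin(x*y) - 4*z*exp(x*z) - 3*sin(x))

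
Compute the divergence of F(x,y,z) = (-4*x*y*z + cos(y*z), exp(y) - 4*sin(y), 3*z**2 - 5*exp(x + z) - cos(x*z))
x*sin(x*z) - 4*y*z + 6*z + exp(y) - 5*exp(x + z) - 4*cos(y)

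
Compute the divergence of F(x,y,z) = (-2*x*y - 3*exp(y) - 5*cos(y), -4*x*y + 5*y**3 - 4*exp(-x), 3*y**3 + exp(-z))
-4*x + 15*y**2 - 2*y - exp(-z)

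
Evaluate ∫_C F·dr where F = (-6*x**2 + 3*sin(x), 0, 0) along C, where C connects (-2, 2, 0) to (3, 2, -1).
-70 + 3*cos(2) - 3*cos(3)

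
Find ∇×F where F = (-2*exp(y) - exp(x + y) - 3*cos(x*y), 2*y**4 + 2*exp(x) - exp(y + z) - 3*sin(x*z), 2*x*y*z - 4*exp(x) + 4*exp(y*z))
(2*x*z + 3*x*cos(x*z) + 4*z*exp(y*z) + exp(y + z), -2*y*z + 4*exp(x), -3*x*sin(x*y) - 3*z*cos(x*z) + 2*exp(x) + 2*exp(y) + exp(x + y))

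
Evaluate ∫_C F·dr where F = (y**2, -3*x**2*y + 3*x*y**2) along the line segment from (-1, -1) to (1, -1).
2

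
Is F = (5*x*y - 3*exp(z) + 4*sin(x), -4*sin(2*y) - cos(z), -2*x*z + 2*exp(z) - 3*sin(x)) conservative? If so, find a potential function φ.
No, ∇×F = (-sin(z), 2*z - 3*exp(z) + 3*cos(x), -5*x) ≠ 0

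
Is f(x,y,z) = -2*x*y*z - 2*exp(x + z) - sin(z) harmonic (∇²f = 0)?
No, ∇²f = -4*exp(x + z) + sin(z)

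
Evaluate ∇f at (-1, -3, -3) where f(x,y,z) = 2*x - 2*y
(2, -2, 0)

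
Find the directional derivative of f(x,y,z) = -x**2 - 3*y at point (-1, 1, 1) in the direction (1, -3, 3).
11*sqrt(19)/19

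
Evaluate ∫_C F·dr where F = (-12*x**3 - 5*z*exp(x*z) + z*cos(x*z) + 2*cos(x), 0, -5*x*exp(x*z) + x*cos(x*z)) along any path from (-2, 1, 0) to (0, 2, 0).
2*sin(2) + 48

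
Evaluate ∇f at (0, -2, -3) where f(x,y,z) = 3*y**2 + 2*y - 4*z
(0, -10, -4)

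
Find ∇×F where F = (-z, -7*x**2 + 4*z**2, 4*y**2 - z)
(8*y - 8*z, -1, -14*x)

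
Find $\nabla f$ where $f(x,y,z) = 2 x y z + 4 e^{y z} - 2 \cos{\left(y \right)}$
(2*y*z, 2*x*z + 4*z*exp(y*z) + 2*sin(y), 2*y*(x + 2*exp(y*z)))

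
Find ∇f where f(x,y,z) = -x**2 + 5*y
(-2*x, 5, 0)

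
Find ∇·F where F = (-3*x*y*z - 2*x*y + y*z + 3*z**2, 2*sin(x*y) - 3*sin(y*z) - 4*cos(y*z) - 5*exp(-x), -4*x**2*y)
2*x*cos(x*y) - 3*y*z - 2*y + 4*z*sin(y*z) - 3*z*cos(y*z)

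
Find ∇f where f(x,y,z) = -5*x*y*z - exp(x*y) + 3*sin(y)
(y*(-5*z - exp(x*y)), -5*x*z - x*exp(x*y) + 3*cos(y), -5*x*y)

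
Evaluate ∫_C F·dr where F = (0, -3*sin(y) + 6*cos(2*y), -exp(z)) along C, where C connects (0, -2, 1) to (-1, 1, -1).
3*sin(4) - exp(-1) + 3*cos(1) + E - 3*sqrt(2)*cos(pi/4 + 2)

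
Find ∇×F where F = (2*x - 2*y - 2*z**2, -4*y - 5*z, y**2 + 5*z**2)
(2*y + 5, -4*z, 2)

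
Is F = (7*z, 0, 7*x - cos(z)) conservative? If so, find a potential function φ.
Yes, F is conservative. φ = 7*x*z - sin(z)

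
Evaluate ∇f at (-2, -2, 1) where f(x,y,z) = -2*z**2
(0, 0, -4)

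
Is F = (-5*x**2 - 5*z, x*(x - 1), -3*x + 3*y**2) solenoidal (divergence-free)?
No, ∇·F = -10*x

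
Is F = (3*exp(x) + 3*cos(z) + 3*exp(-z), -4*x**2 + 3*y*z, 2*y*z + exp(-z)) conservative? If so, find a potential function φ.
No, ∇×F = (-3*y + 2*z, -3*sin(z) - 3*exp(-z), -8*x) ≠ 0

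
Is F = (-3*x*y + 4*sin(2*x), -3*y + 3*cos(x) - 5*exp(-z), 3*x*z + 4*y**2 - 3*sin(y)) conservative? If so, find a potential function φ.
No, ∇×F = (8*y - 3*cos(y) - 5*exp(-z), -3*z, 3*x - 3*sin(x)) ≠ 0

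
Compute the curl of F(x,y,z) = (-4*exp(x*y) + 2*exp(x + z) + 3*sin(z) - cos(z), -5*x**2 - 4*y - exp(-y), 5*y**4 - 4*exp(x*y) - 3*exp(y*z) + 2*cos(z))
(-4*x*exp(x*y) + 20*y**3 - 3*z*exp(y*z), 4*y*exp(x*y) + 2*exp(x + z) + sin(z) + 3*cos(z), 2*x*(2*exp(x*y) - 5))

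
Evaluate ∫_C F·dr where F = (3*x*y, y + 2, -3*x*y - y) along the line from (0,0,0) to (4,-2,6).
20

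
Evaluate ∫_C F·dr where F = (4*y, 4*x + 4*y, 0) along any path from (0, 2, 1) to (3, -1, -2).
-18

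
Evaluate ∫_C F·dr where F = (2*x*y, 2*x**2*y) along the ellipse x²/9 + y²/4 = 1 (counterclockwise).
0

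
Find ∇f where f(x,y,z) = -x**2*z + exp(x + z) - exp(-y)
(-2*x*z + exp(x + z), exp(-y), -x**2 + exp(x + z))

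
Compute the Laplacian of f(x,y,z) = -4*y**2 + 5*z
-8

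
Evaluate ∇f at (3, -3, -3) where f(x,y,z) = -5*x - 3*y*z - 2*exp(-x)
(-5 + 2*exp(-3), 9, 9)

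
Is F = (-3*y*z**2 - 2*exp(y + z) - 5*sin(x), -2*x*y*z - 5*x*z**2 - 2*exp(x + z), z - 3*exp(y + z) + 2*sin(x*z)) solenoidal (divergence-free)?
No, ∇·F = -2*x*z + 2*x*cos(x*z) - 3*exp(y + z) - 5*cos(x) + 1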